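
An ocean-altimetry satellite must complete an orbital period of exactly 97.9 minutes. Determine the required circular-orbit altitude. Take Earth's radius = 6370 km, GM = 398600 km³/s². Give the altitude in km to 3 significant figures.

666 km

T = 97.9 min = 5874.0 s.
From T = 2π√(a³/μ): a = (μ T²/4π²)^(1/3) = (398600 × 5874.0² / 4π²)^(1/3) = 7036 km.
Altitude h = a − R = 7036 − 6370 = 666 km.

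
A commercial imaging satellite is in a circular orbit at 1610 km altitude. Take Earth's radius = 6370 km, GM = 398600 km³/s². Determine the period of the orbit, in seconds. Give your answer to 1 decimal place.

7094.4 seconds

Semi-major axis a = 6370 + 1610 = 7980 km. Period T = 2π√(a³/μ) = 2π√(7980³/398600) = 7094.4 s = 118.24 min.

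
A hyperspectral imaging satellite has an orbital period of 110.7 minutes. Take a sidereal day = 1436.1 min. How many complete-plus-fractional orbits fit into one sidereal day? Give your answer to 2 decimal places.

12.97

T = 110.7 min = 6642.0 s.
Orbits per sidereal day = 86166 / 6642.0 = 12.973.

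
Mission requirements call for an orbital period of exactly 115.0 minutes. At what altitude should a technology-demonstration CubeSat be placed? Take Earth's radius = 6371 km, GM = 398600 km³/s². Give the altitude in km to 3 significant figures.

1460 km

T = 115.0 min = 6900.0 s.
From T = 2π√(a³/μ): a = (μ T²/4π²)^(1/3) = (398600 × 6900.0² / 4π²)^(1/3) = 7834 km.
Altitude h = a − R = 7834 − 6371 = 1463 km.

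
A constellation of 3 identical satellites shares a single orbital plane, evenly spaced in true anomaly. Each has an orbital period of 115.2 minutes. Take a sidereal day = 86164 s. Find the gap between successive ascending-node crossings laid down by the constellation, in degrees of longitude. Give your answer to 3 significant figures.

9.63°

T = 115.2 min = 6912.0 s.
Single-satellite node shift = (6912.0/86164) × 360° = 28.88°.
With 3 satellites evenly phased, successive equator crossings are 28.88/3 = 9.626° apart.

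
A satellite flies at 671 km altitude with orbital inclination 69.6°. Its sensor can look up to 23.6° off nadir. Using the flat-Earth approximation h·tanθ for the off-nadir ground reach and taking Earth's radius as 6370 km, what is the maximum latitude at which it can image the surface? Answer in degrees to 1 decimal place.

For a prograde orbit the ground track reaches latitude ±i = ±69.6°.
Sensor half-swath on the ground ≈ 671·tan(23.6°) = 293 km = 2.64° of latitude.
Maximum observable latitude ≈ 69.6 + 2.64 = 72.2°.

72.2°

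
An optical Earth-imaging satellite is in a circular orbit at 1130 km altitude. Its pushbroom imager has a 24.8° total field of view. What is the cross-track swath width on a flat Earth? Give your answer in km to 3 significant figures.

Half-angle = 24.8°/2 = 12.4°.
Swath width ≈ 2h·tan(θ/2) = 2 × 1130 × tan(12.4°) = 496.9 km.

497 km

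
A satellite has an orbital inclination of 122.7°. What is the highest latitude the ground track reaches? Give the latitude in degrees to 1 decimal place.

57.3°

Retrograde orbit: the ground track reaches ±(180° − i) = ±(180 − 122.7) = ±57.3°.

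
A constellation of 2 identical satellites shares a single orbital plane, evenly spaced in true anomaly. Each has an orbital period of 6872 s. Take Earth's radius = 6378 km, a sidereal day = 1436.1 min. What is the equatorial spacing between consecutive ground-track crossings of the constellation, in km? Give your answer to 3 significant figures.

1600 km

Single-satellite node shift = (6872.0/86166) × 360° = 28.71°.
With 2 satellites evenly phased, successive equator crossings are 28.71/2 = 14.356° apart.
That is 14.356 × 111.3 = 1598 km at the equator.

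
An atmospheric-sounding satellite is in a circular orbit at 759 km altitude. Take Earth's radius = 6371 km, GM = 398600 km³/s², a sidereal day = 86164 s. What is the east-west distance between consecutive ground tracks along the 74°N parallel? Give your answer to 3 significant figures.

Semi-major axis a = 6371 + 759 = 7130 km. Period T = 2π√(a³/μ) = 2π√(7130³/398600) = 5991.6 s = 99.86 min.
Node shift per orbit = (5991.6/86164) × 360° = 25.03°.
Equatorial spacing = 25.03 × 111.2 km/° = 2784 km.
At 74° latitude, spacing = 2784 × cos(74°) = 767 km.

767 km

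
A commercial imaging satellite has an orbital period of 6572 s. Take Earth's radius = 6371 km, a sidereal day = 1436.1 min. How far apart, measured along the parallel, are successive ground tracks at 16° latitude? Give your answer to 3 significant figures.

2930 km

Node shift per orbit = (6572.0/86166) × 360° = 27.46°.
Equatorial spacing = 27.46 × 111.2 km/° = 3053 km.
At 16° latitude, spacing = 3053 × cos(16°) = 2935 km.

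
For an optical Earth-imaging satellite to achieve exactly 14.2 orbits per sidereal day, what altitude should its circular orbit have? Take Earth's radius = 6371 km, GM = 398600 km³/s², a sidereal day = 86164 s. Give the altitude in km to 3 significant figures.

819 km

Required period T = 86164 / 14.2 = 6067.9 s.
From T = 2π√(a³/μ): a = (μ T²/4π²)^(1/3) = (398600 × 6067.9² / 4π²)^(1/3) = 7190 km.
Altitude h = a − R = 7190 − 6371 = 819 km.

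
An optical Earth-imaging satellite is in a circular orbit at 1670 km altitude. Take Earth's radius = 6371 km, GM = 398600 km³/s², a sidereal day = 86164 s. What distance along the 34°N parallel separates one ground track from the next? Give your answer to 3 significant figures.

Semi-major axis a = 6371 + 1670 = 8041 km. Period T = 2π√(a³/μ) = 2π√(8041³/398600) = 7175.9 s = 119.60 min.
Node shift per orbit = (7175.9/86164) × 360° = 29.98°.
Equatorial spacing = 29.98 × 111.2 km/° = 3334 km.
At 34° latitude, spacing = 3334 × cos(34°) = 2764 km.

2760 km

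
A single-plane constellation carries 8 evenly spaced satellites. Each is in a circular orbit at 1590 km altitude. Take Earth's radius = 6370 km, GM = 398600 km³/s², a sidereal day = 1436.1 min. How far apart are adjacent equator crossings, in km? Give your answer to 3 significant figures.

410 km

Semi-major axis a = 6370 + 1590 = 7960 km. Period T = 2π√(a³/μ) = 2π√(7960³/398600) = 7067.7 s = 117.80 min.
Single-satellite node shift = (7067.7/86166) × 360° = 29.53°.
With 8 satellites evenly phased, successive equator crossings are 29.53/8 = 3.691° apart.
That is 3.691 × 111.2 = 410 km at the equator.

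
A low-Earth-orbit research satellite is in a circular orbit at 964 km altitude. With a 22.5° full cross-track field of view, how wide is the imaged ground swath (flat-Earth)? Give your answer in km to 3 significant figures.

Half-angle = 22.5°/2 = 11.25°.
Swath width ≈ 2h·tan(θ/2) = 2 × 964 × tan(11.25°) = 383.5 km.

384 km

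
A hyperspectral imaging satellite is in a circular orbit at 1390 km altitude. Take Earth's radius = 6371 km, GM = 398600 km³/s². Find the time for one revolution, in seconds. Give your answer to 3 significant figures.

6800 seconds

Semi-major axis a = 6371 + 1390 = 7761 km. Period T = 2π√(a³/μ) = 2π√(7761³/398600) = 6804.4 s = 113.41 min.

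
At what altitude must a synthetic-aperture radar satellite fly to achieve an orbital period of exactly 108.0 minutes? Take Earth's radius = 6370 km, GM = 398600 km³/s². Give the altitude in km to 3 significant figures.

T = 108.0 min = 6480.0 s.
From T = 2π√(a³/μ): a = (μ T²/4π²)^(1/3) = (398600 × 6480.0² / 4π²)^(1/3) = 7512 km.
Altitude h = a − R = 7512 − 6370 = 1142 km.

1140 km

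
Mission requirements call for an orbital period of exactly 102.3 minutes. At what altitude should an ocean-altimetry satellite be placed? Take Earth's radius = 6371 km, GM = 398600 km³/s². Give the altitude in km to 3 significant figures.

T = 102.3 min = 6138.0 s.
From T = 2π√(a³/μ): a = (μ T²/4π²)^(1/3) = (398600 × 6138.0² / 4π²)^(1/3) = 7246 km.
Altitude h = a − R = 7246 − 6371 = 875 km.

875 km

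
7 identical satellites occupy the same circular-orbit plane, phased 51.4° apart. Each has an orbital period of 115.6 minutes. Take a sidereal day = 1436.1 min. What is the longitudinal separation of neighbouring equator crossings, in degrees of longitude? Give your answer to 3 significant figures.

4.14°

T = 115.6 min = 6936.0 s.
Single-satellite node shift = (6936.0/86166) × 360° = 28.98°.
With 7 satellites evenly phased, successive equator crossings are 28.98/7 = 4.140° apart.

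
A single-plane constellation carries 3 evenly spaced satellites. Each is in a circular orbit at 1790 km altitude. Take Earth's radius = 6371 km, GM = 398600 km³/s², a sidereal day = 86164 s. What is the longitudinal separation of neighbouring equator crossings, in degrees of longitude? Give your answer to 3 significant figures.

Semi-major axis a = 6371 + 1790 = 8161 km. Period T = 2π√(a³/μ) = 2π√(8161³/398600) = 7337.1 s = 122.29 min.
Single-satellite node shift = (7337.1/86164) × 360° = 30.66°.
With 3 satellites evenly phased, successive equator crossings are 30.66/3 = 10.218° apart.

10.2°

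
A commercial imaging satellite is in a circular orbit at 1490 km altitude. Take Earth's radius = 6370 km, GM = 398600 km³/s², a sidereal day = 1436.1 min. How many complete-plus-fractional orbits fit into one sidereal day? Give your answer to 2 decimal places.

12.42

Semi-major axis a = 6370 + 1490 = 7860 km. Period T = 2π√(a³/μ) = 2π√(7860³/398600) = 6935.0 s = 115.58 min.
Orbits per sidereal day = 86166 / 6935.0 = 12.425.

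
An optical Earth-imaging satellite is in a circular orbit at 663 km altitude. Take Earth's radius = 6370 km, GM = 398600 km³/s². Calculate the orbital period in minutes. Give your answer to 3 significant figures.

97.8 min

Semi-major axis a = 6370 + 663 = 7033 km. Period T = 2π√(a³/μ) = 2π√(7033³/398600) = 5869.8 s = 97.83 min.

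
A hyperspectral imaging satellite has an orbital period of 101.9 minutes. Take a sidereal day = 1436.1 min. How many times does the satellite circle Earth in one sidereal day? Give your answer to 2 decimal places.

14.09

T = 101.9 min = 6114.0 s.
Orbits per sidereal day = 86166 / 6114.0 = 14.093.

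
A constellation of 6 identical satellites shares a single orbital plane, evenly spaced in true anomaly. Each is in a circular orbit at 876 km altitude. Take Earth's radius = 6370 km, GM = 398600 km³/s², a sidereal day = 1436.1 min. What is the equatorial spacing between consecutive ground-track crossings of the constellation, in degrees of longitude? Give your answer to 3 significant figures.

4.27°

Semi-major axis a = 6370 + 876 = 7246 km. Period T = 2π√(a³/μ) = 2π√(7246³/398600) = 6138.4 s = 102.31 min.
Single-satellite node shift = (6138.4/86166) × 360° = 25.65°.
With 6 satellites evenly phased, successive equator crossings are 25.65/6 = 4.274° apart.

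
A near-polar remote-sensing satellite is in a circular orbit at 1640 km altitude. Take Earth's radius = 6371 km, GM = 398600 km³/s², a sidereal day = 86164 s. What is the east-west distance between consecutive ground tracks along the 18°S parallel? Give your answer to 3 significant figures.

Semi-major axis a = 6371 + 1640 = 8011 km. Period T = 2π√(a³/μ) = 2π√(8011³/398600) = 7135.8 s = 118.93 min.
Node shift per orbit = (7135.8/86164) × 360° = 29.81°.
Equatorial spacing = 29.81 × 111.2 km/° = 3315 km.
At 18° latitude, spacing = 3315 × cos(18°) = 3153 km.

3150 km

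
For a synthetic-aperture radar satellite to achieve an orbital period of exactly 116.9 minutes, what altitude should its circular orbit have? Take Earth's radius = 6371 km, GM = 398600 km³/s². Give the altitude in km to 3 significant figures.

T = 116.9 min = 7014.0 s.
From T = 2π√(a³/μ): a = (μ T²/4π²)^(1/3) = (398600 × 7014.0² / 4π²)^(1/3) = 7920 km.
Altitude h = a − R = 7920 − 6371 = 1549 km.

1550 km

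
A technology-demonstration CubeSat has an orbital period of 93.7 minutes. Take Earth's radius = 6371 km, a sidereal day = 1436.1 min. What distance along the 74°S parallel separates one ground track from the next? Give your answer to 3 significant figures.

720 km

T = 93.7 min = 5622.0 s.
Node shift per orbit = (5622.0/86166) × 360° = 23.49°.
Equatorial spacing = 23.49 × 111.2 km/° = 2612 km.
At 74° latitude, spacing = 2612 × cos(74°) = 720 km.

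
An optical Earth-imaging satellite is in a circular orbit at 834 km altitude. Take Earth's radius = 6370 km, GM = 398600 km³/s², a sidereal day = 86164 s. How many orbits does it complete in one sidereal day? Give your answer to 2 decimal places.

Semi-major axis a = 6370 + 834 = 7204 km. Period T = 2π√(a³/μ) = 2π√(7204³/398600) = 6085.2 s = 101.42 min.
Orbits per sidereal day = 86164 / 6085.2 = 14.160.

14.16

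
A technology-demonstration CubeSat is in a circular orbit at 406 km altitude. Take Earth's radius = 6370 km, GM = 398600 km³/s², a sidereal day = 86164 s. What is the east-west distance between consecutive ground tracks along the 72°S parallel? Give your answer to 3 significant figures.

797 km

Semi-major axis a = 6370 + 406 = 6776 km. Period T = 2π√(a³/μ) = 2π√(6776³/398600) = 5551.0 s = 92.52 min.
Node shift per orbit = (5551.0/86164) × 360° = 23.19°.
Equatorial spacing = 23.19 × 111.2 km/° = 2578 km.
At 72° latitude, spacing = 2578 × cos(72°) = 797 km.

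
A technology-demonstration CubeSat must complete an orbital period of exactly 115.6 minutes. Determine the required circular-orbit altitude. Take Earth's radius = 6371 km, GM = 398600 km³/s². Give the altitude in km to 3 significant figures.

T = 115.6 min = 6936.0 s.
From T = 2π√(a³/μ): a = (μ T²/4π²)^(1/3) = (398600 × 6936.0² / 4π²)^(1/3) = 7861 km.
Altitude h = a − R = 7861 − 6371 = 1490 km.

1490 km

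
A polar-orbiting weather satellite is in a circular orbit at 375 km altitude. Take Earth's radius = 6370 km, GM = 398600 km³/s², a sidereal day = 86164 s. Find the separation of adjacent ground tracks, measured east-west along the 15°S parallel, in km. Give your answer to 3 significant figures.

Semi-major axis a = 6370 + 375 = 6745 km. Period T = 2π√(a³/μ) = 2π√(6745³/398600) = 5513.0 s = 91.88 min.
Node shift per orbit = (5513.0/86164) × 360° = 23.03°.
Equatorial spacing = 23.03 × 111.2 km/° = 2561 km.
At 15° latitude, spacing = 2561 × cos(15°) = 2474 km.

2470 km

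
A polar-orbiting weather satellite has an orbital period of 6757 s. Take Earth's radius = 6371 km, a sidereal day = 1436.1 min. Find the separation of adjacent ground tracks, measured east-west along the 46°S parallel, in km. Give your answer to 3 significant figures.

Node shift per orbit = (6757.0/86166) × 360° = 28.23°.
Equatorial spacing = 28.23 × 111.2 km/° = 3139 km.
At 46° latitude, spacing = 3139 × cos(46°) = 2181 km.

2180 km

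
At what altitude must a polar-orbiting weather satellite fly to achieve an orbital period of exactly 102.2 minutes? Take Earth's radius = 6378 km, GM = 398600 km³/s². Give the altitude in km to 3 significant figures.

863 km

T = 102.2 min = 6132.0 s.
From T = 2π√(a³/μ): a = (μ T²/4π²)^(1/3) = (398600 × 6132.0² / 4π²)^(1/3) = 7241 km.
Altitude h = a − R = 7241 − 6378 = 863 km.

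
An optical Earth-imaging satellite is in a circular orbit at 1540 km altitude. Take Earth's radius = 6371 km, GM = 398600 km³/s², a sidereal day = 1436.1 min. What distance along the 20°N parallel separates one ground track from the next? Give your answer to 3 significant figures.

3060 km

Semi-major axis a = 6371 + 1540 = 7911 km. Period T = 2π√(a³/μ) = 2π√(7911³/398600) = 7002.6 s = 116.71 min.
Node shift per orbit = (7002.6/86166) × 360° = 29.26°.
Equatorial spacing = 29.26 × 111.2 km/° = 3253 km.
At 20° latitude, spacing = 3253 × cos(20°) = 3057 km.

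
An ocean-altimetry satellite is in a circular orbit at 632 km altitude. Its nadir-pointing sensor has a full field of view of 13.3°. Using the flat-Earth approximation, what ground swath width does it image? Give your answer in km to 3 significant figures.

Half-angle = 13.3°/2 = 6.65°.
Swath width ≈ 2h·tan(θ/2) = 2 × 632 × tan(6.65°) = 147.4 km.

147 km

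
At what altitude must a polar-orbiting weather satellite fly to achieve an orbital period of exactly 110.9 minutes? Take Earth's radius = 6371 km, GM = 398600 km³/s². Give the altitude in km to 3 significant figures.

1280 km

T = 110.9 min = 6654.0 s.
From T = 2π√(a³/μ): a = (μ T²/4π²)^(1/3) = (398600 × 6654.0² / 4π²)^(1/3) = 7646 km.
Altitude h = a − R = 7646 − 6371 = 1275 km.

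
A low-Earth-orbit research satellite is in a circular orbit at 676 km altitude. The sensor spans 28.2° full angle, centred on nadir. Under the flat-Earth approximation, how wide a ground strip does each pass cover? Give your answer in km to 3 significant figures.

340 km

Half-angle = 28.2°/2 = 14.1°.
Swath width ≈ 2h·tan(θ/2) = 2 × 676 × tan(14.1°) = 339.6 km.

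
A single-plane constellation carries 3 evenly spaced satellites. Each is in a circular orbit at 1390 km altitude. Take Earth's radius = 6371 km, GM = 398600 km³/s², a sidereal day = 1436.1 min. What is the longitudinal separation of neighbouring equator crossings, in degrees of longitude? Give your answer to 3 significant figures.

9.48°

Semi-major axis a = 6371 + 1390 = 7761 km. Period T = 2π√(a³/μ) = 2π√(7761³/398600) = 6804.4 s = 113.41 min.
Single-satellite node shift = (6804.4/86166) × 360° = 28.43°.
With 3 satellites evenly phased, successive equator crossings are 28.43/3 = 9.476° apart.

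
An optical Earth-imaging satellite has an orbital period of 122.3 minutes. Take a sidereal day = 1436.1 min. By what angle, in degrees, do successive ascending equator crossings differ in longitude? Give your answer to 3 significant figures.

30.7°

T = 122.3 min = 7338.0 s.
During one orbit Earth rotates (7338.0 / 86166) × 360° = 30.66°.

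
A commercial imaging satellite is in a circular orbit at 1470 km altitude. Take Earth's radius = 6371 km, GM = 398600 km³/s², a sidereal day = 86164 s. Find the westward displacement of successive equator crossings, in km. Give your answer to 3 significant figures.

Semi-major axis a = 6371 + 1470 = 7841 km. Period T = 2π√(a³/μ) = 2π√(7841³/398600) = 6909.8 s = 115.16 min.
During one orbit Earth rotates (6909.8 / 86164) × 360° = 28.87°.
At the equator that is 28.87° × (2π·6371/360) km/° = 28.87 × 111.2 = 3210 km.

3210 km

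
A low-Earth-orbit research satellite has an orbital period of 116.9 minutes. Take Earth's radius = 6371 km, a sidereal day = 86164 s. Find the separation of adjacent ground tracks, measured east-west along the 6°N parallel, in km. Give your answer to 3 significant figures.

T = 116.9 min = 7014.0 s.
Node shift per orbit = (7014.0/86164) × 360° = 29.31°.
Equatorial spacing = 29.31 × 111.2 km/° = 3259 km.
At 6° latitude, spacing = 3259 × cos(6°) = 3241 km.

3240 km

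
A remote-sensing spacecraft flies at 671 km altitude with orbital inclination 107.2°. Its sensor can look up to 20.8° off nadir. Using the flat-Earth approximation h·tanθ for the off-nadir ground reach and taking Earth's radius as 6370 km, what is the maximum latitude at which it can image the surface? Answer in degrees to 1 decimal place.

75.1°

Retrograde orbit: the ground track reaches ±(180° − i) = ±(180 − 107.2) = ±72.8°.
Sensor half-swath on the ground ≈ 671·tan(20.8°) = 255 km = 2.29° of latitude.
Maximum observable latitude ≈ 72.8 + 2.29 = 75.1°.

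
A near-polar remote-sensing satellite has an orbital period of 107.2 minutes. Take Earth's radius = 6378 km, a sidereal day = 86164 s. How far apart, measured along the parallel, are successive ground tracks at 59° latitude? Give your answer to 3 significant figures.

1540 km

T = 107.2 min = 6432.0 s.
Node shift per orbit = (6432.0/86164) × 360° = 26.87°.
Equatorial spacing = 26.87 × 111.3 km/° = 2991 km.
At 59° latitude, spacing = 2991 × cos(59°) = 1541 km.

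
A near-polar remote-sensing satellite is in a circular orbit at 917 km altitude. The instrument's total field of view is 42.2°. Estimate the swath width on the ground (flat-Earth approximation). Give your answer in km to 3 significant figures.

Half-angle = 42.2°/2 = 21.1°.
Swath width ≈ 2h·tan(θ/2) = 2 × 917 × tan(21.1°) = 707.7 km.

708 km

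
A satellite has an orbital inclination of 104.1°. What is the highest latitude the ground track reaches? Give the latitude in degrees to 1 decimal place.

75.9°

Retrograde orbit: the ground track reaches ±(180° − i) = ±(180 − 104.1) = ±75.9°.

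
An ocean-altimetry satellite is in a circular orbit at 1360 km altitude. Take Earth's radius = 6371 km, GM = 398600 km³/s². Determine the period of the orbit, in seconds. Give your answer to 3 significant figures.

Semi-major axis a = 6371 + 1360 = 7731 km. Period T = 2π√(a³/μ) = 2π√(7731³/398600) = 6765.0 s = 112.75 min.

6760 seconds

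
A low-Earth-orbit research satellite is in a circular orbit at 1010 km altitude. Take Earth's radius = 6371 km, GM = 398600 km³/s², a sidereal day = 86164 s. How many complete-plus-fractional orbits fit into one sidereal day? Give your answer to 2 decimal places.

Semi-major axis a = 6371 + 1010 = 7381 km. Period T = 2π√(a³/μ) = 2π√(7381³/398600) = 6310.8 s = 105.18 min.
Orbits per sidereal day = 86164 / 6310.8 = 13.653.

13.65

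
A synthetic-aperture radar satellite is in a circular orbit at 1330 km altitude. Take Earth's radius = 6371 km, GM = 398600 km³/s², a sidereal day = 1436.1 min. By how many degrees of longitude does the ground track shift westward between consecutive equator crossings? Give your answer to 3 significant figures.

28.1°

Semi-major axis a = 6371 + 1330 = 7701 km. Period T = 2π√(a³/μ) = 2π√(7701³/398600) = 6725.6 s = 112.09 min.
During one orbit Earth rotates (6725.6 / 86166) × 360° = 28.10°.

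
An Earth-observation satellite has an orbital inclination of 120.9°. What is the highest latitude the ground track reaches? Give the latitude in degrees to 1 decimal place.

59.1°

Retrograde orbit: the ground track reaches ±(180° − i) = ±(180 − 120.9) = ±59.1°.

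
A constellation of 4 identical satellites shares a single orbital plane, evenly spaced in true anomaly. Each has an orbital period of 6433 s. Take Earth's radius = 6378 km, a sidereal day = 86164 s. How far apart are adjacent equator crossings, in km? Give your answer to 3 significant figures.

748 km

Single-satellite node shift = (6433.0/86164) × 360° = 26.88°.
With 4 satellites evenly phased, successive equator crossings are 26.88/4 = 6.719° apart.
That is 6.719 × 111.3 = 748 km at the equator.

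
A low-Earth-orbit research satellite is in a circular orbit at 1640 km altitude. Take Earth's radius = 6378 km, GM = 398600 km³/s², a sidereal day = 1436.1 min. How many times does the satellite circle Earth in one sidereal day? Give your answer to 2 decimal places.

Semi-major axis a = 6378 + 1640 = 8018 km. Period T = 2π√(a³/μ) = 2π√(8018³/398600) = 7145.1 s = 119.09 min.
Orbits per sidereal day = 86166 / 7145.1 = 12.059.

12.06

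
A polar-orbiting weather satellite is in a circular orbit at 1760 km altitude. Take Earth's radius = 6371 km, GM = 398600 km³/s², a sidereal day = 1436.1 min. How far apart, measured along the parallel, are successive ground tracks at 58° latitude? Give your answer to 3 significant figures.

Semi-major axis a = 6371 + 1760 = 8131 km. Period T = 2π√(a³/μ) = 2π√(8131³/398600) = 7296.7 s = 121.61 min.
Node shift per orbit = (7296.7/86166) × 360° = 30.49°.
Equatorial spacing = 30.49 × 111.2 km/° = 3390 km.
At 58° latitude, spacing = 3390 × cos(58°) = 1796 km.

1800 km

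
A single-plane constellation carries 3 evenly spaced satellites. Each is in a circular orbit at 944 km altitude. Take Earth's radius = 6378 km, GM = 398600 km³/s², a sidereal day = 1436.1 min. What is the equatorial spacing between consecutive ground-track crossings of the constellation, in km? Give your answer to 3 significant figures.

967 km

Semi-major axis a = 6378 + 944 = 7322 km. Period T = 2π√(a³/μ) = 2π√(7322³/398600) = 6235.3 s = 103.92 min.
Single-satellite node shift = (6235.3/86166) × 360° = 26.05°.
With 3 satellites evenly phased, successive equator crossings are 26.05/3 = 8.684° apart.
That is 8.684 × 111.3 = 967 km at the equator.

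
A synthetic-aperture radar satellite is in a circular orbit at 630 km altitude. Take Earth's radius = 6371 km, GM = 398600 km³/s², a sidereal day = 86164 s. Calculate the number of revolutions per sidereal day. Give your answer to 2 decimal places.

14.78

Semi-major axis a = 6371 + 630 = 7001 km. Period T = 2π√(a³/μ) = 2π√(7001³/398600) = 5829.8 s = 97.16 min.
Orbits per sidereal day = 86164 / 5829.8 = 14.780.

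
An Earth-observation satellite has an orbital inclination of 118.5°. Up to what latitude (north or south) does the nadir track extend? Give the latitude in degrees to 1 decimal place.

61.5°

Retrograde orbit: the ground track reaches ±(180° − i) = ±(180 − 118.5) = ±61.5°.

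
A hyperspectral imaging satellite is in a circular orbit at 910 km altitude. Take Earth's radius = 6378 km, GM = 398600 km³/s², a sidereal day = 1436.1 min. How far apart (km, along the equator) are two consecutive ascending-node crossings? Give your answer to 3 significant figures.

2880 km

Semi-major axis a = 6378 + 910 = 7288 km. Period T = 2π√(a³/μ) = 2π√(7288³/398600) = 6191.9 s = 103.20 min.
During one orbit Earth rotates (6191.9 / 86166) × 360° = 25.87°.
At the equator that is 25.87° × (2π·6378/360) km/° = 25.87 × 111.3 = 2880 km.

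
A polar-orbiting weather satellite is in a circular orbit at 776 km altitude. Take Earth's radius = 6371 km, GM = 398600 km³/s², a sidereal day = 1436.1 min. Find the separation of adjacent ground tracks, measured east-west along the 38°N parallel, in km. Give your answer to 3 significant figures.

Semi-major axis a = 6371 + 776 = 7147 km. Period T = 2π√(a³/μ) = 2π√(7147³/398600) = 6013.1 s = 100.22 min.
Node shift per orbit = (6013.1/86166) × 360° = 25.12°.
Equatorial spacing = 25.12 × 111.2 km/° = 2793 km.
At 38° latitude, spacing = 2793 × cos(38°) = 2201 km.

2200 km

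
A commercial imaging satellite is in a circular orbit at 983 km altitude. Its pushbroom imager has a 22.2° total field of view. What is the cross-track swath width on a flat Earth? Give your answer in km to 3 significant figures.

386 km

Half-angle = 22.2°/2 = 11.1°.
Swath width ≈ 2h·tan(θ/2) = 2 × 983 × tan(11.1°) = 385.7 km.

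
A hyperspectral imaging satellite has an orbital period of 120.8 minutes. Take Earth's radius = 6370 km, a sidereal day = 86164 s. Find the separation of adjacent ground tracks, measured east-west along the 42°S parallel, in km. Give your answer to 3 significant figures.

2500 km

T = 120.8 min = 7248.0 s.
Node shift per orbit = (7248.0/86164) × 360° = 30.28°.
Equatorial spacing = 30.28 × 111.2 km/° = 3367 km.
At 42° latitude, spacing = 3367 × cos(42°) = 2502 km.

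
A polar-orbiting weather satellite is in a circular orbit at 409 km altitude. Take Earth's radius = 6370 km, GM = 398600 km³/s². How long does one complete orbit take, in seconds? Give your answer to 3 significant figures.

5550 seconds

Semi-major axis a = 6370 + 409 = 6779 km. Period T = 2π√(a³/μ) = 2π√(6779³/398600) = 5554.7 s = 92.58 min.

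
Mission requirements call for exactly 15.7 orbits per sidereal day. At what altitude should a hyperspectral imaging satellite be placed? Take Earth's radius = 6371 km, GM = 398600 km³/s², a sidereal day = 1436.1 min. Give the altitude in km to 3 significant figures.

Required period T = 86166 / 15.7 = 5488.3 s.
From T = 2π√(a³/μ): a = (μ T²/4π²)^(1/3) = (398600 × 5488.3² / 4π²)^(1/3) = 6725 km.
Altitude h = a − R = 6725 − 6371 = 354 km.

354 km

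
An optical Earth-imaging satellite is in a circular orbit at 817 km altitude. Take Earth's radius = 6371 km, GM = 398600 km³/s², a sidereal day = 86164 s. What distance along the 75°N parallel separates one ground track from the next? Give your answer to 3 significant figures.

729 km

Semi-major axis a = 6371 + 817 = 7188 km. Period T = 2π√(a³/μ) = 2π√(7188³/398600) = 6064.9 s = 101.08 min.
Node shift per orbit = (6064.9/86164) × 360° = 25.34°.
Equatorial spacing = 25.34 × 111.2 km/° = 2818 km.
At 75° latitude, spacing = 2818 × cos(75°) = 729 km.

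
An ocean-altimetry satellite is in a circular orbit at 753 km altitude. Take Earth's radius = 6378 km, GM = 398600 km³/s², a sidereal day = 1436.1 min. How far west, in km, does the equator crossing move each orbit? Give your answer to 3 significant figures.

Semi-major axis a = 6378 + 753 = 7131 km. Period T = 2π√(a³/μ) = 2π√(7131³/398600) = 5992.9 s = 99.88 min.
During one orbit Earth rotates (5992.9 / 86166) × 360° = 25.04°.
At the equator that is 25.04° × (2π·6378/360) km/° = 25.04 × 111.3 = 2787 km.

2790 km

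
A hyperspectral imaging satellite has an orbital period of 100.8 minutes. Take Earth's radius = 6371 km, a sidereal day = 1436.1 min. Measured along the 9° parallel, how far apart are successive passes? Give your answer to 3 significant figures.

T = 100.8 min = 6048.0 s.
Node shift per orbit = (6048.0/86166) × 360° = 25.27°.
Equatorial spacing = 25.27 × 111.2 km/° = 2810 km.
At 9° latitude, spacing = 2810 × cos(9°) = 2775 km.

2780 km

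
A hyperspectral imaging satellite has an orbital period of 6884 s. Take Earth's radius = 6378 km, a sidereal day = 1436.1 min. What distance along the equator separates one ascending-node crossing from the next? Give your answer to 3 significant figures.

During one orbit Earth rotates (6884.0 / 86166) × 360° = 28.76°.
At the equator that is 28.76° × (2π·6378/360) km/° = 28.76 × 111.3 = 3202 km.

3200 km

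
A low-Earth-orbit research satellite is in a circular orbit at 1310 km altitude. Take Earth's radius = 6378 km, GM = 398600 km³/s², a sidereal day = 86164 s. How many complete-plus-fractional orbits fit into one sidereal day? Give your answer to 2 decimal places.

12.84

Semi-major axis a = 6378 + 1310 = 7688 km. Period T = 2π√(a³/μ) = 2π√(7688³/398600) = 6708.6 s = 111.81 min.
Orbits per sidereal day = 86164 / 6708.6 = 12.844.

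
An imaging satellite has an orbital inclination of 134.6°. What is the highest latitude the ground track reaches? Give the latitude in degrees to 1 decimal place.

45.4°

Retrograde orbit: the ground track reaches ±(180° − i) = ±(180 − 134.6) = ±45.4°.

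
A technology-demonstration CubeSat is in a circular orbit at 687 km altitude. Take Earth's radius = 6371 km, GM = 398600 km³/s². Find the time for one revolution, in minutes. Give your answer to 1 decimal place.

Semi-major axis a = 6371 + 687 = 7058 km. Period T = 2π√(a³/μ) = 2π√(7058³/398600) = 5901.1 s = 98.35 min.

98.4 min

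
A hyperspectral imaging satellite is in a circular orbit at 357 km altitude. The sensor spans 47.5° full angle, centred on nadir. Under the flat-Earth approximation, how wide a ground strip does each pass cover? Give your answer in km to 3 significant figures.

Half-angle = 47.5°/2 = 23.75°.
Swath width ≈ 2h·tan(θ/2) = 2 × 357 × tan(23.75°) = 314.2 km.

314 km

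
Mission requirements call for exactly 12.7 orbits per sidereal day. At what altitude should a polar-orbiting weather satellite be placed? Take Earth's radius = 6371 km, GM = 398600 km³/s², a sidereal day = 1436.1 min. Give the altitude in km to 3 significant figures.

Required period T = 86166 / 12.7 = 6784.7 s.
From T = 2π√(a³/μ): a = (μ T²/4π²)^(1/3) = (398600 × 6784.7² / 4π²)^(1/3) = 7746 km.
Altitude h = a − R = 7746 − 6371 = 1375 km.

1380 km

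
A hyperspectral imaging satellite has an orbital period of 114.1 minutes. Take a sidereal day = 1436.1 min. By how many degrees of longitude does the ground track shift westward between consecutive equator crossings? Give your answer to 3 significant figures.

T = 114.1 min = 6846.0 s.
During one orbit Earth rotates (6846.0 / 86166) × 360° = 28.60°.

28.6°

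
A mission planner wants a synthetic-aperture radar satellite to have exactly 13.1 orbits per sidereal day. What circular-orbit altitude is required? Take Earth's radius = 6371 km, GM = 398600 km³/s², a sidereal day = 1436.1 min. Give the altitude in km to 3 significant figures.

1220 km

Required period T = 86166 / 13.1 = 6577.6 s.
From T = 2π√(a³/μ): a = (μ T²/4π²)^(1/3) = (398600 × 6577.6² / 4π²)^(1/3) = 7588 km.
Altitude h = a − R = 7588 − 6371 = 1217 km.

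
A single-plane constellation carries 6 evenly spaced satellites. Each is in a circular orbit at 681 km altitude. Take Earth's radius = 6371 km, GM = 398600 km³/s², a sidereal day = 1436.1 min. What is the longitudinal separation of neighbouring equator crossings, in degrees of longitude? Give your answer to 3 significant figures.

4.10°

Semi-major axis a = 6371 + 681 = 7052 km. Period T = 2π√(a³/μ) = 2π√(7052³/398600) = 5893.6 s = 98.23 min.
Single-satellite node shift = (5893.6/86166) × 360° = 24.62°.
With 6 satellites evenly phased, successive equator crossings are 24.62/6 = 4.104° apart.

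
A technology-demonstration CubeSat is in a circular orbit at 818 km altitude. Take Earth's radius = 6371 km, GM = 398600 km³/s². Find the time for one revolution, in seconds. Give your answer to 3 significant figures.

6070 seconds

Semi-major axis a = 6371 + 818 = 7189 km. Period T = 2π√(a³/μ) = 2π√(7189³/398600) = 6066.2 s = 101.10 min.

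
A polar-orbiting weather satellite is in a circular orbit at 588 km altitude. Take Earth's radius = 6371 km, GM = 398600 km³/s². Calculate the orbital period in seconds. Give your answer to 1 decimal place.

Semi-major axis a = 6371 + 588 = 6959 km. Period T = 2π√(a³/μ) = 2π√(6959³/398600) = 5777.4 s = 96.29 min.

5777.4 seconds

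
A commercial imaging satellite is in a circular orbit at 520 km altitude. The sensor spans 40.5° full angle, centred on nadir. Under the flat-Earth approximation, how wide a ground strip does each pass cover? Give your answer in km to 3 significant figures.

384 km

Half-angle = 40.5°/2 = 20.25°.
Swath width ≈ 2h·tan(θ/2) = 2 × 520 × tan(20.25°) = 383.7 km.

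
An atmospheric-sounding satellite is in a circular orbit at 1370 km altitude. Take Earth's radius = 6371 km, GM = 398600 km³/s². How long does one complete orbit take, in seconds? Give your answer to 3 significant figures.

Semi-major axis a = 6371 + 1370 = 7741 km. Period T = 2π√(a³/μ) = 2π√(7741³/398600) = 6778.1 s = 112.97 min.

6780 seconds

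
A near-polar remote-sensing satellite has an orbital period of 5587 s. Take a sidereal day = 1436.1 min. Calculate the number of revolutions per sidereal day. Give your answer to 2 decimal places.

15.42

Orbits per sidereal day = 86166 / 5587.0 = 15.423.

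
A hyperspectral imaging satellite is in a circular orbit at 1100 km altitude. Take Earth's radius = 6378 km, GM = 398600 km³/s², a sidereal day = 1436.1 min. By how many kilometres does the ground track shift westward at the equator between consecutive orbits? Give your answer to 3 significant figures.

Semi-major axis a = 6378 + 1100 = 7478 km. Period T = 2π√(a³/μ) = 2π√(7478³/398600) = 6435.6 s = 107.26 min.
During one orbit Earth rotates (6435.6 / 86166) × 360° = 26.89°.
At the equator that is 26.89° × (2π·6378/360) km/° = 26.89 × 111.3 = 2993 km.

2990 km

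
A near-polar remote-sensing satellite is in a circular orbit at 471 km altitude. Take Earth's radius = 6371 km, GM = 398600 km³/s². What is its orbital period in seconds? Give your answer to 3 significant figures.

Semi-major axis a = 6371 + 471 = 6842 km. Period T = 2π√(a³/μ) = 2π√(6842³/398600) = 5632.3 s = 93.87 min.

5630 seconds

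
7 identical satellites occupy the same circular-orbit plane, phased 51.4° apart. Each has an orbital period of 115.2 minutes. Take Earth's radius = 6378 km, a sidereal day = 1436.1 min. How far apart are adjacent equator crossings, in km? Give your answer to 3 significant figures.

T = 115.2 min = 6912.0 s.
Single-satellite node shift = (6912.0/86166) × 360° = 28.88°.
With 7 satellites evenly phased, successive equator crossings are 28.88/7 = 4.125° apart.
That is 4.125 × 111.3 = 459 km at the equator.

459 km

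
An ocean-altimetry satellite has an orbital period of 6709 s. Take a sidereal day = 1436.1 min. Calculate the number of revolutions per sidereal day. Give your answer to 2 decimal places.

12.84

Orbits per sidereal day = 86166 / 6709.0 = 12.843.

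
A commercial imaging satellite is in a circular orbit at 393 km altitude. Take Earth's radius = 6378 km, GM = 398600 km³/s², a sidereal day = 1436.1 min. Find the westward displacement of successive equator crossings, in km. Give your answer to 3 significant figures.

2580 km

Semi-major axis a = 6378 + 393 = 6771 km. Period T = 2π√(a³/μ) = 2π√(6771³/398600) = 5544.9 s = 92.41 min.
During one orbit Earth rotates (5544.9 / 86166) × 360° = 23.17°.
At the equator that is 23.17° × (2π·6378/360) km/° = 23.17 × 111.3 = 2579 km.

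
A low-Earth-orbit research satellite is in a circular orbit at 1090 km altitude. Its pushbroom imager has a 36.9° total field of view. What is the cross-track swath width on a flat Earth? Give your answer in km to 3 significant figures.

727 km

Half-angle = 36.9°/2 = 18.45°.
Swath width ≈ 2h·tan(θ/2) = 2 × 1090 × tan(18.45°) = 727.3 km.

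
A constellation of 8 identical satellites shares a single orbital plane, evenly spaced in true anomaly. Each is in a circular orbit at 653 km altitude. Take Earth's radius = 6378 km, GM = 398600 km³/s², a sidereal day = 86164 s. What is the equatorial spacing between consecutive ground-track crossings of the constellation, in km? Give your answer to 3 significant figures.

341 km

Semi-major axis a = 6378 + 653 = 7031 km. Period T = 2π√(a³/μ) = 2π√(7031³/398600) = 5867.3 s = 97.79 min.
Single-satellite node shift = (5867.3/86164) × 360° = 24.51°.
With 8 satellites evenly phased, successive equator crossings are 24.51/8 = 3.064° apart.
That is 3.064 × 111.3 = 341 km at the equator.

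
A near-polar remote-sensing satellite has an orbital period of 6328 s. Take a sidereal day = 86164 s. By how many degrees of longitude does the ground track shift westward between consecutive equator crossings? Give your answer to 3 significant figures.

26.4°

During one orbit Earth rotates (6328.0 / 86164) × 360° = 26.44°.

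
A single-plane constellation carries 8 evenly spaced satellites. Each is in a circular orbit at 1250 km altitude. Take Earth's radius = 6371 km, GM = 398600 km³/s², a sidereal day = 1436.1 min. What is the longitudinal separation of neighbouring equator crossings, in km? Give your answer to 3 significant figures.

384 km

Semi-major axis a = 6371 + 1250 = 7621 km. Period T = 2π√(a³/μ) = 2π√(7621³/398600) = 6621.1 s = 110.35 min.
Single-satellite node shift = (6621.1/86166) × 360° = 27.66°.
With 8 satellites evenly phased, successive equator crossings are 27.66/8 = 3.458° apart.
That is 3.458 × 111.2 = 384 km at the equator.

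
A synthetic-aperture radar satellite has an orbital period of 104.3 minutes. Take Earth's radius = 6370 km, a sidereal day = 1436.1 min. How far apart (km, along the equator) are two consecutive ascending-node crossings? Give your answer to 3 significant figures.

T = 104.3 min = 6258.0 s.
During one orbit Earth rotates (6258.0 / 86166) × 360° = 26.15°.
At the equator that is 26.15° × (2π·6370/360) km/° = 26.15 × 111.2 = 2907 km.

2910 km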